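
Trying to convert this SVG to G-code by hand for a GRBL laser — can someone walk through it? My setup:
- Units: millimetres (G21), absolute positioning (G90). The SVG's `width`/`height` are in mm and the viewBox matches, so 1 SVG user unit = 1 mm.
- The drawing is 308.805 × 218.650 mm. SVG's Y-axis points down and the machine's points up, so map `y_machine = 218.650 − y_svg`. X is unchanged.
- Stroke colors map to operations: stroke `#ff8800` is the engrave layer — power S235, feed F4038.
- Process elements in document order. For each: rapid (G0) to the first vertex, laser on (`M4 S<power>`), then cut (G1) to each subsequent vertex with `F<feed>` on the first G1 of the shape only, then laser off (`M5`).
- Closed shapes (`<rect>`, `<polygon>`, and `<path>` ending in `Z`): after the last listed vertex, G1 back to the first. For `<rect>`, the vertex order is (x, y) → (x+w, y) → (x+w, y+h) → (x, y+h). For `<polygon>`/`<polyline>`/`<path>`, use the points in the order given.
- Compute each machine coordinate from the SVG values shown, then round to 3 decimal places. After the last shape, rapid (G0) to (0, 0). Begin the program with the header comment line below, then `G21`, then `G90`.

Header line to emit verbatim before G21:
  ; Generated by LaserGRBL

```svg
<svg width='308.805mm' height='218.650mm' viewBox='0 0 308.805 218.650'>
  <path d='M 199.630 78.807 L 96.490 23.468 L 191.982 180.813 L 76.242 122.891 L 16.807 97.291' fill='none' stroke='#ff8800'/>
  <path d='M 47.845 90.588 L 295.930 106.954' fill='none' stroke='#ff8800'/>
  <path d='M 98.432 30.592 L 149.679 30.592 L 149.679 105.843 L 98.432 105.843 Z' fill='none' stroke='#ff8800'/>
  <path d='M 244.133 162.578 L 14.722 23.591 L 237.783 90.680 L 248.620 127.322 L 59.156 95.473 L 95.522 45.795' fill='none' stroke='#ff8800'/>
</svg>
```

viewBox `0 0 308.805 218.650` with mm width/height → 1 unit = 1 mm. Flip: y_m = 218.650 − y_svg.

**Shape 1** — `<path>` open polyline, stroke `#ff8800` → engrave (S235, F4038). Machine vertices: (199.630,139.843) → (96.490,195.182) → (191.982,37.837) → (76.242,95.759) → (16.807,121.359). Open path.

**Shape 2** — `<path>` line segment, stroke `#ff8800` → engrave (S235, F4038). Machine vertices: (47.845,128.062) → (295.930,111.696). Open path.

**Shape 3** — `<path>` rectangle, stroke `#ff8800` → engrave (S235, F4038). Machine vertices: (98.432,188.058) → (149.679,188.058) → (149.679,112.807) → (98.432,112.807) → (98.432,188.058). Closed: final G1 returns to the first vertex.

**Shape 4** — `<path>` open polyline, stroke `#ff8800` → engrave (S235, F4038). Machine vertices: (244.133,56.072) → (14.722,195.059) → (237.783,127.970) → (248.620,91.328) → (59.156,123.177) → (95.522,172.855). Open path.

; Generated by LaserGRBL
G21
G90
G0 X199.630 Y139.843
M4 S235
G1 X96.490 Y195.182 F4038
G1 X191.982 Y37.837
G1 X76.242 Y95.759
G1 X16.807 Y121.359
M5
G0 X47.845 Y128.062
M4 S235
G1 X295.930 Y111.696 F4038
M5
G0 X98.432 Y188.058
M4 S235
G1 X149.679 Y188.058 F4038
G1 X149.679 Y112.807
G1 X98.432 Y112.807
G1 X98.432 Y188.058
M5
G0 X244.133 Y56.072
M4 S235
G1 X14.722 Y195.059 F4038
G1 X237.783 Y127.970
G1 X248.620 Y91.328
G1 X59.156 Y123.177
G1 X95.522 Y172.855
M5
G0 X0.000 Y0.000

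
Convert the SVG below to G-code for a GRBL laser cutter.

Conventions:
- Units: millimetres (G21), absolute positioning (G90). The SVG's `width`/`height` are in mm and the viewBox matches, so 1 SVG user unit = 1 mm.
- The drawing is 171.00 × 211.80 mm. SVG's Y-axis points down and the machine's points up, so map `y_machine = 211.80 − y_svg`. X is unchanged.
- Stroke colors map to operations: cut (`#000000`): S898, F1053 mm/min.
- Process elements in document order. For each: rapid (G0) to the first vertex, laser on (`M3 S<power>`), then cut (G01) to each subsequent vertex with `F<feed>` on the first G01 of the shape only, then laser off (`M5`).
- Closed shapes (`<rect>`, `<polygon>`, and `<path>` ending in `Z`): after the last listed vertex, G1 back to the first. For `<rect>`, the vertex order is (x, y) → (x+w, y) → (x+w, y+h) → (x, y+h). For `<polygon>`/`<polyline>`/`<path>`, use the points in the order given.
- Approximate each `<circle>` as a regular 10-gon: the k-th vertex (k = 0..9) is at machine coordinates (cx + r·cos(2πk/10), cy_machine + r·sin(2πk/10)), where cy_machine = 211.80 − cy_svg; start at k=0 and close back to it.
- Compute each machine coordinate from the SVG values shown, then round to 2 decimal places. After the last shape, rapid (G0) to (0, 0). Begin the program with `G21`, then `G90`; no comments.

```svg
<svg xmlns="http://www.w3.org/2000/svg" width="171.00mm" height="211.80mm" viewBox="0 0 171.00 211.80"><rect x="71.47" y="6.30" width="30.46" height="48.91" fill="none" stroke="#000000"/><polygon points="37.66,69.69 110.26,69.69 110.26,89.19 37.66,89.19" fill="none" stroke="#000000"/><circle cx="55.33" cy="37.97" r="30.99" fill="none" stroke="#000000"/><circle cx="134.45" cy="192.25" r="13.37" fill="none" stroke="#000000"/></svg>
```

G21
G90
G0 X71.47 Y205.50
M3 S898
G01 X101.93 Y205.50 F1053
G01 X101.93 Y156.59
G01 X71.47 Y156.59
G01 X71.47 Y205.50
M5
G0 X37.66 Y142.11
M3 S898
G01 X110.26 Y142.11 F1053
G01 X110.26 Y122.61
G01 X37.66 Y122.61
G01 X37.66 Y142.11
M5
G0 X86.32 Y173.83
M3 S898
G01 X80.40 Y192.05 F1053
G01 X64.91 Y203.30
G01 X45.75 Y203.30
G01 X30.26 Y192.05
G01 X24.34 Y173.83
G01 X30.26 Y155.61
G01 X45.75 Y144.36
G01 X64.91 Y144.36
G01 X80.40 Y155.61
G01 X86.32 Y173.83
M5
G0 X147.82 Y19.55
M3 S898
G01 X145.27 Y27.41 F1053
G01 X138.58 Y32.27
G01 X130.32 Y32.27
G01 X123.63 Y27.41
G01 X121.08 Y19.55
G01 X123.63 Y11.69
G01 X130.32 Y6.83
G01 X138.58 Y6.83
G01 X145.27 Y11.69
G01 X147.82 Y19.55
M5
G0 X0.00 Y0.00

1 u = 1 mm; y_m = 211.80 − y.

[1] `<rect>` rectangle, #000000→cut S898 F1053: (71.47,205.50) → (101.93,205.50) → (101.93,156.59) → (71.47,156.59) → (71.47,205.50) (closed)

[2] `<polygon>` rectangle, #000000→cut S898 F1053: (37.66,142.11) → (110.26,142.11) → (110.26,122.61) → (37.66,122.61) → (37.66,142.11) (closed)

[3] `<circle>` circle, #000000→cut S898 F1053: (86.32,173.83) → (80.40,192.05) → (64.91,203.30) → (45.75,203.30) → (30.26,192.05) → (24.34,173.83) → (30.26,155.61) → (45.75,144.36) → (64.91,144.36) → (80.40,155.61) → (86.32,173.83) (closed)

[4] `<circle>` circle, #000000→cut S898 F1053: (147.82,19.55) → (145.27,27.41) → (138.58,32.27) → (130.32,32.27) → (123.63,27.41) → (121.08,19.55) → (123.63,11.69) → (130.32,6.83) → (138.58,6.83) → (145.27,11.69) → (147.82,19.55) (closed)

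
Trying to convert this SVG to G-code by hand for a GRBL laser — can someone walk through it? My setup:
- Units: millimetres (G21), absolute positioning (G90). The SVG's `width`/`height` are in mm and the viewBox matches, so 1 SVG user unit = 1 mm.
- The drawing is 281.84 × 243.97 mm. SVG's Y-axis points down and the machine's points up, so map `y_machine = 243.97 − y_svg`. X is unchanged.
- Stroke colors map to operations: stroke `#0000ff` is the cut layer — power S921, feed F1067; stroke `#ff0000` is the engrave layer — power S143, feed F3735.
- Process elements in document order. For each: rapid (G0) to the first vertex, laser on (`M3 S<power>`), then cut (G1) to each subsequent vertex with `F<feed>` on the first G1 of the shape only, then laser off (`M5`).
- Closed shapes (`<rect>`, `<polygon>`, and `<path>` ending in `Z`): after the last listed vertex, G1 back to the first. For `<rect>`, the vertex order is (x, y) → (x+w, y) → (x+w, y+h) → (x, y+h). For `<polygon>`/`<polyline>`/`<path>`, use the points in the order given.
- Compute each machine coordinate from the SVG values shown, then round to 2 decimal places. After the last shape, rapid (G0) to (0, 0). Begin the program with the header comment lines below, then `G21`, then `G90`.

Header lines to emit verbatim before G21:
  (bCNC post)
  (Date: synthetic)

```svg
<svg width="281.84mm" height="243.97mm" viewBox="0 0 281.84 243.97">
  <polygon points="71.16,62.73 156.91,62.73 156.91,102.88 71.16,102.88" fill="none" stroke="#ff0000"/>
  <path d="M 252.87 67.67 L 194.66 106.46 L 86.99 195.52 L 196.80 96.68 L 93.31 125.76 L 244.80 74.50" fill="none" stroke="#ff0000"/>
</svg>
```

Since the viewBox matches the mm dimensions, user units are millimetres directly. The only transform is the Y-flip y_m = 243.97 − y_svg.

Shape 1 is a rectangle drawn with `<polygon>`. Its stroke #ff0000 means engrave at S143, F3735. After flipping Y the toolpath is (71.16,181.24) → (156.91,181.24) → (156.91,141.09) → (71.16,141.09) → (71.16,181.24), returning to the start.

Shape 2 is a open polyline drawn with `<path>`. Its stroke #ff0000 means engrave at S143, F3735. After flipping Y the toolpath is (252.87,176.30) → (194.66,137.51) → (86.99,48.45) → (196.80,147.29) → (93.31,118.21) → (244.80,169.47).

(bCNC post)
(Date: synthetic)
G21
G90
G0 X71.16 Y181.24
M3 S143
G1 X156.91 Y181.24 F3735
G1 X156.91 Y141.09
G1 X71.16 Y141.09
G1 X71.16 Y181.24
M5
G0 X252.87 Y176.30
M3 S143
G1 X194.66 Y137.51 F3735
G1 X86.99 Y48.45
G1 X196.80 Y147.29
G1 X93.31 Y118.21
G1 X244.80 Y169.47
M5
G0 X0.00 Y0.00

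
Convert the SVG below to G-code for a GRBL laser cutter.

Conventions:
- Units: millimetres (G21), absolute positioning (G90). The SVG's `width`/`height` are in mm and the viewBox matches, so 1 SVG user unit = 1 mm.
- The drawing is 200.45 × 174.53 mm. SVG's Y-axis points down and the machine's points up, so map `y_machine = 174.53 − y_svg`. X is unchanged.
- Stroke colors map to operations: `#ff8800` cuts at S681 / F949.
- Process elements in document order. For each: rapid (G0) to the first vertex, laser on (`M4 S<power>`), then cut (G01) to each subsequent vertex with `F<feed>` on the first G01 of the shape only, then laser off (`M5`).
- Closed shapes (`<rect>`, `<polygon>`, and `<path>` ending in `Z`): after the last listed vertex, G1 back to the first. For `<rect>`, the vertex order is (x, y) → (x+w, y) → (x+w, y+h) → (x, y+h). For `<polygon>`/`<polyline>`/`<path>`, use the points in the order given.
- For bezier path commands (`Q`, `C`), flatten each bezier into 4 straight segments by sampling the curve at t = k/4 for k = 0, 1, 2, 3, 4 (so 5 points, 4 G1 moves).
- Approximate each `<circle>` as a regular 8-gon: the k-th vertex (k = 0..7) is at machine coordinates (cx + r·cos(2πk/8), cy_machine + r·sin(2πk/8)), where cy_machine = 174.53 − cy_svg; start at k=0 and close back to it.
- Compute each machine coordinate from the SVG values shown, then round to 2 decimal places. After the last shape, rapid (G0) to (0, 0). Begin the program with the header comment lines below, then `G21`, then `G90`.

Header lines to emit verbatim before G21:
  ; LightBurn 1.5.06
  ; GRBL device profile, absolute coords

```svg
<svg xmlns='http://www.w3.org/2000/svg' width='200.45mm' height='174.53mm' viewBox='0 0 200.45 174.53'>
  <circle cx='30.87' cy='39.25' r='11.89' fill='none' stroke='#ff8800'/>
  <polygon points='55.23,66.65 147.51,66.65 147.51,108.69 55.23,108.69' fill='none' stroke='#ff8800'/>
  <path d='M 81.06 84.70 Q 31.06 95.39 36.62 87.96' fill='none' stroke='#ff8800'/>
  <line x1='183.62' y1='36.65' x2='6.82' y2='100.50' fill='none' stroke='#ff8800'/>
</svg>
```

1 u = 1 mm; y_m = 174.53 − y.

[1] `<circle>` circle, #ff8800→cut S681 F949: (42.76,135.28) → (39.28,143.69) → (30.87,147.17) → (22.46,143.69) → (18.98,135.28) → (22.46,126.87) → (30.87,123.39) → (39.28,126.87) → (42.76,135.28) (closed)

[2] `<polygon>` rectangle, #ff8800→cut S681 F949: (55.23,107.88) → (147.51,107.88) → (147.51,65.84) → (55.23,65.84) → (55.23,107.88) (closed)

[3] `<path>` quadratic bezier, #ff8800→cut S681 F949: (81.06,89.83) → (59.53,85.62) → (44.95,83.67) → (37.31,83.99) → (36.62,86.57)

[4] `<line>` line segment, #ff8800→cut S681 F949: (183.62,137.88) → (6.82,74.03)

; LightBurn 1.5.06
; GRBL device profile, absolute coords
G21
G90
G0 X42.76 Y135.28
M4 S681
G01 X39.28 Y143.69 F949
G01 X30.87 Y147.17
G01 X22.46 Y143.69
G01 X18.98 Y135.28
G01 X22.46 Y126.87
G01 X30.87 Y123.39
G01 X39.28 Y126.87
G01 X42.76 Y135.28
M5
G0 X55.23 Y107.88
M4 S681
G01 X147.51 Y107.88 F949
G01 X147.51 Y65.84
G01 X55.23 Y65.84
G01 X55.23 Y107.88
M5
G0 X81.06 Y89.83
M4 S681
G01 X59.53 Y85.62 F949
G01 X44.95 Y83.67
G01 X37.31 Y83.99
G01 X36.62 Y86.57
M5
G0 X183.62 Y137.88
M4 S681
G01 X6.82 Y74.03 F949
M5
G0 X0.00 Y0.00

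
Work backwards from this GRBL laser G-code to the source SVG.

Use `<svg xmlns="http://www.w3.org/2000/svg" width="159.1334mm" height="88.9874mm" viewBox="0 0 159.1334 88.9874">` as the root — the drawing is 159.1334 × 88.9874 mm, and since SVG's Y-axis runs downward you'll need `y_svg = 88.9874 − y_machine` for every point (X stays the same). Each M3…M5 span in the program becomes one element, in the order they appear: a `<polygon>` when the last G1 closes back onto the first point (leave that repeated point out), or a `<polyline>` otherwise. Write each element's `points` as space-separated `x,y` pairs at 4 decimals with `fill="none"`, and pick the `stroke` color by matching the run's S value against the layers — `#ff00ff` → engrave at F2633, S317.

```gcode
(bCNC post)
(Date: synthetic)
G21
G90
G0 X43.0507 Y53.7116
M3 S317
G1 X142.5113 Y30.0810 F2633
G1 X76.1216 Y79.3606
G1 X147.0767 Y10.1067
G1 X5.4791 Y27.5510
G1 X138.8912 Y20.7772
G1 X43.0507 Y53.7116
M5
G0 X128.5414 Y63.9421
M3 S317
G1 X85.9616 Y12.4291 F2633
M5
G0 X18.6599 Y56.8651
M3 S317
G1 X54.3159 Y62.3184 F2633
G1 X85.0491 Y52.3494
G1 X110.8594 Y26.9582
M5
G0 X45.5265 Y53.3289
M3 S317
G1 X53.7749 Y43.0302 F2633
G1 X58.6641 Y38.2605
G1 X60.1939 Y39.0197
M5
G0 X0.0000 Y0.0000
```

Machine Y-up, SVG Y-down with viewBox height 88.9874, so y_svg = 88.9874 − y_machine; X carries over. Every run uses S317, so all elements get stroke `#ff00ff` (engrave).

Run 1: The run returns to its start, so emit a `<polygon>` with points (Y-flipped): 43.0507,35.2758 142.5113,58.9064 76.1216,9.6268 147.0767,78.8807 5.4791,61.4364 138.8912,68.2102.

Run 2: The run is open, so emit a `<polyline>` with points (Y-flipped): 128.5414,25.0453 85.9616,76.5583.

Run 3: The run is open, so emit a `<polyline>` with points (Y-flipped): 18.6599,32.1223 54.3159,26.6690 85.0491,36.6380 110.8594,62.0292.

Run 4: The run is open, so emit a `<polyline>` with points (Y-flipped): 45.5265,35.6585 53.7749,45.9572 58.6641,50.7269 60.1939,49.9677.

<svg xmlns="http://www.w3.org/2000/svg" width="159.1334mm" height="88.9874mm" viewBox="0 0 159.1334 88.9874">
  <polygon points="43.0507,35.2758 142.5113,58.9064 76.1216,9.6268 147.0767,78.8807 5.4791,61.4364 138.8912,68.2102" fill="none" stroke="#ff00ff"/>
  <polyline points="128.5414,25.0453 85.9616,76.5583" fill="none" stroke="#ff00ff"/>
  <polyline points="18.6599,32.1223 54.3159,26.6690 85.0491,36.6380 110.8594,62.0292" fill="none" stroke="#ff00ff"/>
  <polyline points="45.5265,35.6585 53.7749,45.9572 58.6641,50.7269 60.1939,49.9677" fill="none" stroke="#ff00ff"/>
</svg>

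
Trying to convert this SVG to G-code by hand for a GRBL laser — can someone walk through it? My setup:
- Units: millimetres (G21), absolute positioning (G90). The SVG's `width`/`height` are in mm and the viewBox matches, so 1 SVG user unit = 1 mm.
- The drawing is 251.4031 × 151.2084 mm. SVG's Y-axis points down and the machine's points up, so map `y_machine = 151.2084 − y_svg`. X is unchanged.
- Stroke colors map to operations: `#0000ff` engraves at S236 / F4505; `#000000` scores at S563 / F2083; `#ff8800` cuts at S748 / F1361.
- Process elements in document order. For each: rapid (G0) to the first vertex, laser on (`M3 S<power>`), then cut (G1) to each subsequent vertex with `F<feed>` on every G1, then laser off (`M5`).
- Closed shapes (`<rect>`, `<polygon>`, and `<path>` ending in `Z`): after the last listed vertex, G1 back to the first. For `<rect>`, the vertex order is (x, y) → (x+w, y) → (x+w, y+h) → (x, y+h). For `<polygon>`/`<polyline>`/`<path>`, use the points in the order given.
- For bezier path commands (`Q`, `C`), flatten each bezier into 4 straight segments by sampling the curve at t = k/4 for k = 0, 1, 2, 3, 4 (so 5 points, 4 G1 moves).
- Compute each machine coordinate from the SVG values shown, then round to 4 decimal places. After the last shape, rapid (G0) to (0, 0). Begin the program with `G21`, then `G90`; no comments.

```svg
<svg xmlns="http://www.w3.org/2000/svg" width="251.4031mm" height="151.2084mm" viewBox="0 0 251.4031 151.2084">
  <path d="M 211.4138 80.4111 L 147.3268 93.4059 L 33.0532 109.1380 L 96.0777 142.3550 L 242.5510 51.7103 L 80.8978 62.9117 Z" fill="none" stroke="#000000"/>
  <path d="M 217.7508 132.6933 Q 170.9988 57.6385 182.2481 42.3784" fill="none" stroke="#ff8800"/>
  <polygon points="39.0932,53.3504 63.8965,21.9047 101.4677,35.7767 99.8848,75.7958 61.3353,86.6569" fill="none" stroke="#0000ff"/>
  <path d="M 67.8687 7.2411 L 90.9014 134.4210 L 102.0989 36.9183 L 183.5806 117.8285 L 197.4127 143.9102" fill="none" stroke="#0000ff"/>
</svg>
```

1 u = 1 mm; y_m = 151.2084 − y.

[1] `<path>` closed polygon, #000000→score S563 F2083: (211.4138,70.7973) → (147.3268,57.8025) → (33.0532,42.0704) → (96.0777,8.8534) → (242.5510,99.4981) → (80.8978,88.2967) → (211.4138,70.7973) (closed)

[2] `<path>` quadratic bezier, #ff8800→cut S748 F1361: (217.7508,18.5151) → (197.9999,52.3053) → (185.4991,78.6212) → (180.2485,97.4628) → (182.2481,108.8300)

[3] `<polygon>` regular polygon, #0000ff→engrave S236 F4505: (39.0932,97.8580) → (63.8965,129.3037) → (101.4677,115.4317) → (99.8848,75.4126) → (61.3353,64.5515) → (39.0932,97.8580) (closed)

[4] `<path>` open polyline, #0000ff→engrave S236 F4505: (67.8687,143.9673) → (90.9014,16.7874) → (102.0989,114.2901) → (183.5806,33.3799) → (197.4127,7.2982)

G21
G90
G0 X211.4138 Y70.7973
M3 S563
G1 X147.3268 Y57.8025 F2083
G1 X33.0532 Y42.0704 F2083
G1 X96.0777 Y8.8534 F2083
G1 X242.5510 Y99.4981 F2083
G1 X80.8978 Y88.2967 F2083
G1 X211.4138 Y70.7973 F2083
M5
G0 X217.7508 Y18.5151
M3 S748
G1 X197.9999 Y52.3053 F1361
G1 X185.4991 Y78.6212 F1361
G1 X180.2485 Y97.4628 F1361
G1 X182.2481 Y108.8300 F1361
M5
G0 X39.0932 Y97.8580
M3 S236
G1 X63.8965 Y129.3037 F4505
G1 X101.4677 Y115.4317 F4505
G1 X99.8848 Y75.4126 F4505
G1 X61.3353 Y64.5515 F4505
G1 X39.0932 Y97.8580 F4505
M5
G0 X67.8687 Y143.9673
M3 S236
G1 X90.9014 Y16.7874 F4505
G1 X102.0989 Y114.2901 F4505
G1 X183.5806 Y33.3799 F4505
G1 X197.4127 Y7.2982 F4505
M5
G0 X0.0000 Y0.0000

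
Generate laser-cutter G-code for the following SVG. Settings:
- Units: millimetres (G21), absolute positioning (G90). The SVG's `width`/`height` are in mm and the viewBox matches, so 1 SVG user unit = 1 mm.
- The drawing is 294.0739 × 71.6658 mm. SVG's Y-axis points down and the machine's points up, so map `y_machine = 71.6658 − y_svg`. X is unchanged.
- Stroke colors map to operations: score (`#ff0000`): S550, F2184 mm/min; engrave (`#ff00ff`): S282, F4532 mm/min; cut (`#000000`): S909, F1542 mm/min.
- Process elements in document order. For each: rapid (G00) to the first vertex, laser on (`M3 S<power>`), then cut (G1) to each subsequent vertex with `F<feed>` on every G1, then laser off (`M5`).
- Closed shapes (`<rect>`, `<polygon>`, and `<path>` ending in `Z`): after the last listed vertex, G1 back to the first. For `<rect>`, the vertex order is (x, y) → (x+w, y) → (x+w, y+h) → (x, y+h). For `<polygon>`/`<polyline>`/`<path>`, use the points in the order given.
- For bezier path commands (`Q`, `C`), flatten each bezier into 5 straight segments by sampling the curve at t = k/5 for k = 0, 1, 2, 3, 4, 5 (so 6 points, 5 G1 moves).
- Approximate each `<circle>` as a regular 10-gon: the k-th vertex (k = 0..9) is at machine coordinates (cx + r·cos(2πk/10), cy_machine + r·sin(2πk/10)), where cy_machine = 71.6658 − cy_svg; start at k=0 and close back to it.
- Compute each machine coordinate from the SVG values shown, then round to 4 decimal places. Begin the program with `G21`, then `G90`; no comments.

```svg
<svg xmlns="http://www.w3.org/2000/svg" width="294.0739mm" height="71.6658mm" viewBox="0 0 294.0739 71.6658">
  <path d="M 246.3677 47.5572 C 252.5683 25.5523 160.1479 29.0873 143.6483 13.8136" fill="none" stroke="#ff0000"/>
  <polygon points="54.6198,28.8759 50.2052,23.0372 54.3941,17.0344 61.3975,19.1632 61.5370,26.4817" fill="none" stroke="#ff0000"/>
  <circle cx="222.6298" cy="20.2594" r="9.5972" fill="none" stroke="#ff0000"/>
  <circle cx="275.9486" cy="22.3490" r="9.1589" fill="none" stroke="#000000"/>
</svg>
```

G21
G90
G00 X246.3677 Y24.1086
M3 S550
G1 X239.6499 Y34.6015 F2184
G1 X217.6410 Y41.0936 F2184
G1 X188.7191 Y45.7136 F2184
G1 X161.2622 Y50.5902 F2184
G1 X143.6483 Y57.8522 F2184
M5
G00 X54.6198 Y42.7899
M3 S550
G1 X50.2052 Y48.6286 F2184
G1 X54.3941 Y54.6314 F2184
G1 X61.3975 Y52.5026 F2184
G1 X61.5370 Y45.1841 F2184
G1 X54.6198 Y42.7899 F2184
M5
G00 X232.2270 Y51.4064
M3 S550
G1 X230.3941 Y57.0475 F2184
G1 X225.5955 Y60.5339 F2184
G1 X219.6641 Y60.5339 F2184
G1 X214.8655 Y57.0475 F2184
G1 X213.0326 Y51.4064 F2184
G1 X214.8655 Y45.7653 F2184
G1 X219.6641 Y42.2789 F2184
G1 X225.5955 Y42.2789 F2184
G1 X230.3941 Y45.7653 F2184
G1 X232.2270 Y51.4064 F2184
M5
G00 X285.1075 Y49.3168
M3 S909
G1 X283.3583 Y54.7003 F1542
G1 X278.7789 Y58.0274 F1542
G1 X273.1183 Y58.0274 F1542
G1 X268.5389 Y54.7003 F1542
G1 X266.7897 Y49.3168 F1542
G1 X268.5389 Y43.9333 F1542
G1 X273.1183 Y40.6062 F1542
G1 X278.7789 Y40.6062 F1542
G1 X283.3583 Y43.9333 F1542
G1 X285.1075 Y49.3168 F1542
M5

1 u = 1 mm; y_m = 71.6658 − y.

[1] `<path>` cubic bezier, #ff0000→score S550 F2184: (246.3677,24.1086) → (239.6499,34.6015) → (217.6410,41.0936) → (188.7191,45.7136) → (161.2622,50.5902) → (143.6483,57.8522)

[2] `<polygon>` regular polygon, #ff0000→score S550 F2184: (54.6198,42.7899) → (50.2052,48.6286) → (54.3941,54.6314) → (61.3975,52.5026) → (61.5370,45.1841) → (54.6198,42.7899) (closed)

[3] `<circle>` circle, #ff0000→score S550 F2184: (232.2270,51.4064) → (230.3941,57.0475) → (225.5955,60.5339) → (219.6641,60.5339) → (214.8655,57.0475) → (213.0326,51.4064) → (214.8655,45.7653) → (219.6641,42.2789) → (225.5955,42.2789) → (230.3941,45.7653) → (232.2270,51.4064) (closed)

[4] `<circle>` circle, #000000→cut S909 F1542: (285.1075,49.3168) → (283.3583,54.7003) → (278.7789,58.0274) → (273.1183,58.0274) → (268.5389,54.7003) → (266.7897,49.3168) → (268.5389,43.9333) → (273.1183,40.6062) → (278.7789,40.6062) → (283.3583,43.9333) → (285.1075,49.3168) (closed)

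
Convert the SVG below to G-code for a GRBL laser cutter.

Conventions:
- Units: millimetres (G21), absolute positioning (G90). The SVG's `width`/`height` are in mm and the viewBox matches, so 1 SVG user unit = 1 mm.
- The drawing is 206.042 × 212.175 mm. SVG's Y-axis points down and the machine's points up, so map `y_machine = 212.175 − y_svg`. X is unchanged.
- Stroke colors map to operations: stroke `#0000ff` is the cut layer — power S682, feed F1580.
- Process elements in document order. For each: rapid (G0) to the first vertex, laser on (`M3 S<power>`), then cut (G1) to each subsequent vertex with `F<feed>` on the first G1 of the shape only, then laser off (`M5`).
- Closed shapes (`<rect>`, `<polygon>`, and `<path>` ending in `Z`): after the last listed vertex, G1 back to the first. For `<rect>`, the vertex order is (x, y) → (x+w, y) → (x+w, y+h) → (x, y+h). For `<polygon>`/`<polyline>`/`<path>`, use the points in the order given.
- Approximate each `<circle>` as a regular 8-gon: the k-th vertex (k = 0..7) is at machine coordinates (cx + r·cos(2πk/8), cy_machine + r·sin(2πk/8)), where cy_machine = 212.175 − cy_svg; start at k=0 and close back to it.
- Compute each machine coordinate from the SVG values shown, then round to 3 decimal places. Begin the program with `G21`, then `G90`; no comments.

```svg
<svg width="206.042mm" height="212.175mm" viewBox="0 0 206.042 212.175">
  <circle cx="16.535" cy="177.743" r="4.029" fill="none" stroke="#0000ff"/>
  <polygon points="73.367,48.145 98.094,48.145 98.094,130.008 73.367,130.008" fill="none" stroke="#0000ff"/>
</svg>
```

G21
G90
G0 X20.564 Y34.432
M3 S682
G1 X19.384 Y37.281 F1580
G1 X16.535 Y38.461
G1 X13.686 Y37.281
G1 X12.506 Y34.432
G1 X13.686 Y31.583
G1 X16.535 Y30.403
G1 X19.384 Y31.583
G1 X20.564 Y34.432
M5
G0 X73.367 Y164.030
M3 S682
G1 X98.094 Y164.030 F1580
G1 X98.094 Y82.167
G1 X73.367 Y82.167
G1 X73.367 Y164.030
M5

1 u = 1 mm; y_m = 212.175 − y.

[1] `<circle>` circle, #0000ff→cut S682 F1580: (20.564,34.432) → (19.384,37.281) → (16.535,38.461) → (13.686,37.281) → (12.506,34.432) → (13.686,31.583) → (16.535,30.403) → (19.384,31.583) → (20.564,34.432) (closed)

[2] `<polygon>` rectangle, #0000ff→cut S682 F1580: (73.367,164.030) → (98.094,164.030) → (98.094,82.167) → (73.367,82.167) → (73.367,164.030) (closed)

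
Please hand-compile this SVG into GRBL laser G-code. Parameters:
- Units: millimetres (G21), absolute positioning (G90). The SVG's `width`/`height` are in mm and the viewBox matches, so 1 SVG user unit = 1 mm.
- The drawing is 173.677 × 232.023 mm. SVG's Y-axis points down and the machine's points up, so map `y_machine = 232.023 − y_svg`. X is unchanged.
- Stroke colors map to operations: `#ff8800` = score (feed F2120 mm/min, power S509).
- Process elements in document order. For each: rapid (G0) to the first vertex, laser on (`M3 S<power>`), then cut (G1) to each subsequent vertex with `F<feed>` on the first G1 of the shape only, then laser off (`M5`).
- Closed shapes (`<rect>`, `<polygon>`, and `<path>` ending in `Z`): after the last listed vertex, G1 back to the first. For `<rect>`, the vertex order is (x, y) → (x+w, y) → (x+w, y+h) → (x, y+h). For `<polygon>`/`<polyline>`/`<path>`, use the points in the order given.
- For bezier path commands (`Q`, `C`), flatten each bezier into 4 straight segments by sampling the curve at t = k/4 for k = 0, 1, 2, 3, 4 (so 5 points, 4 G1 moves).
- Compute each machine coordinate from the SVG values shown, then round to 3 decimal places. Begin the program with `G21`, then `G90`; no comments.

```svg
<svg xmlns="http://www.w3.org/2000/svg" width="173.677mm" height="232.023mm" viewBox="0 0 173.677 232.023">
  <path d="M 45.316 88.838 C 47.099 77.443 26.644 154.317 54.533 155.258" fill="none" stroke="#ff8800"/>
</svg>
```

G21
G90
G0 X45.316 Y143.185
M3 S509
G1 X43.586 Y137.746 F2120
G1 X40.135 Y114.601
G1 X41.578 Y89.143
G1 X54.533 Y76.765
M5

Since the viewBox matches the mm dimensions, user units are millimetres directly. The only transform is the Y-flip y_m = 232.023 − y_svg.

Shape 1 is a cubic bezier drawn with `<path>`. Its stroke #ff8800 means score at S509, F2120. After flipping Y the toolpath is (45.316,143.185) → (43.586,137.746) → (40.135,114.601) → (41.578,89.143) → (54.533,76.765).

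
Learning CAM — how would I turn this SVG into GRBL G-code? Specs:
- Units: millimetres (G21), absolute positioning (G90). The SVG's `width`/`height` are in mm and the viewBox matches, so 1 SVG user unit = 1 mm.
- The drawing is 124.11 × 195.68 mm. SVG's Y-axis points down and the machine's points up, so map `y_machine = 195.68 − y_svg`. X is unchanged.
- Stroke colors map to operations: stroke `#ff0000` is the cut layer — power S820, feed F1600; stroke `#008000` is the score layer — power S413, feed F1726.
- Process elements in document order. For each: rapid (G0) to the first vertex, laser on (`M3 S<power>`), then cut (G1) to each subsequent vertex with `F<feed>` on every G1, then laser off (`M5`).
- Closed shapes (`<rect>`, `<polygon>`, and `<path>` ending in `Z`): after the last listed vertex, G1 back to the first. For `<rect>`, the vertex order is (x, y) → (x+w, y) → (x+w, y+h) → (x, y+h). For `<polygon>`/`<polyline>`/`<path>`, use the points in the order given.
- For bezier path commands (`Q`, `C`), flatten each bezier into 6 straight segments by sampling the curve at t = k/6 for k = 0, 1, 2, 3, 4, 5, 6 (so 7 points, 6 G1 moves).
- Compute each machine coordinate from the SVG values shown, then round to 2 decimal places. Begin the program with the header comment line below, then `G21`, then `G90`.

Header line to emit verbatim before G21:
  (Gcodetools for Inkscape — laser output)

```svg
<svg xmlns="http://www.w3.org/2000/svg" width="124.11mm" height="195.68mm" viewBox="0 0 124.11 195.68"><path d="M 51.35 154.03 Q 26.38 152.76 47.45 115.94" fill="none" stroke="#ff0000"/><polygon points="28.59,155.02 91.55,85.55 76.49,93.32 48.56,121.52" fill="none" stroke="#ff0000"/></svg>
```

Since the viewBox matches the mm dimensions, user units are millimetres directly. The only transform is the Y-flip y_m = 195.68 − y_svg.

Shape 1 is a quadratic bezier drawn with `<path>`. Its stroke #ff0000 means cut at S820, F1600. After flipping Y the toolpath is (51.35,41.65) → (44.31,43.06) → (39.82,46.45) → (37.89,51.81) → (38.52,59.14) → (41.71,68.45) → (47.45,79.74).

Shape 2 is a closed polygon drawn with `<polygon>`. Its stroke #ff0000 means cut at S820, F1600. After flipping Y the toolpath is (28.59,40.66) → (91.55,110.13) → (76.49,102.36) → (48.56,74.16) → (28.59,40.66), returning to the start.

(Gcodetools for Inkscape — laser output)
G21
G90
G0 X51.35 Y41.65
M3 S820
G1 X44.31 Y43.06 F1600
G1 X39.82 Y46.45 F1600
G1 X37.89 Y51.81 F1600
G1 X38.52 Y59.14 F1600
G1 X41.71 Y68.45 F1600
G1 X47.45 Y79.74 F1600
M5
G0 X28.59 Y40.66
M3 S820
G1 X91.55 Y110.13 F1600
G1 X76.49 Y102.36 F1600
G1 X48.56 Y74.16 F1600
G1 X28.59 Y40.66 F1600
M5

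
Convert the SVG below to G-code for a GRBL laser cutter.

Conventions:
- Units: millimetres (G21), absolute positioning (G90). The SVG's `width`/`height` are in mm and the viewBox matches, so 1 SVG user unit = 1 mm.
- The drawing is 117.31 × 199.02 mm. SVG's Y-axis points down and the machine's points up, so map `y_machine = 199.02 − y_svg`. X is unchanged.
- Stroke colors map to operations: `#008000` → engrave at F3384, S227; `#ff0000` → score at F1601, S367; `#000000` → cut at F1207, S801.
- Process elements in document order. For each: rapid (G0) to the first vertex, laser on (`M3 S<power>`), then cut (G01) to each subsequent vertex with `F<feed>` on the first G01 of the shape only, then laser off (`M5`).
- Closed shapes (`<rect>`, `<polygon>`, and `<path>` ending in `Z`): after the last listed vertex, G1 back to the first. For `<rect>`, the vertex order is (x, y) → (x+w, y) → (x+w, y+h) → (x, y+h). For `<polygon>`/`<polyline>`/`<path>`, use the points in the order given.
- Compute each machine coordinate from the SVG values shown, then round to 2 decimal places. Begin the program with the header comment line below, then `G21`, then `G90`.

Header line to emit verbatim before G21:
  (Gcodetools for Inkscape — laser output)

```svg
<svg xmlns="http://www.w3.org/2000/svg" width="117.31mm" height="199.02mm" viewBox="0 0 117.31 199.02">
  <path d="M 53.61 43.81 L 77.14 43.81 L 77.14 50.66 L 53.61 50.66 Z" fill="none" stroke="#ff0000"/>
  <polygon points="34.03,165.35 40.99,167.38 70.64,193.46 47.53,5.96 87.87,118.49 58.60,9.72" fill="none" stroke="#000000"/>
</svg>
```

(Gcodetools for Inkscape — laser output)
G21
G90
G0 X53.61 Y155.21
M3 S367
G01 X77.14 Y155.21 F1601
G01 X77.14 Y148.36
G01 X53.61 Y148.36
G01 X53.61 Y155.21
M5
G0 X34.03 Y33.67
M3 S801
G01 X40.99 Y31.64 F1207
G01 X70.64 Y5.56
G01 X47.53 Y193.06
G01 X87.87 Y80.53
G01 X58.60 Y189.30
G01 X34.03 Y33.67
M5

Since the viewBox matches the mm dimensions, user units are millimetres directly. The only transform is the Y-flip y_m = 199.02 − y_svg.

Shape 1 is a rectangle drawn with `<path>`. Its stroke #ff0000 means score at S367, F1601. After flipping Y the toolpath is (53.61,155.21) → (77.14,155.21) → (77.14,148.36) → (53.61,148.36) → (53.61,155.21), returning to the start.

Shape 2 is a closed polygon drawn with `<polygon>`. Its stroke #000000 means cut at S801, F1207. After flipping Y the toolpath is (34.03,33.67) → (40.99,31.64) → (70.64,5.56) → (47.53,193.06) → (87.87,80.53) → (58.60,189.30) → (34.03,33.67), returning to the start.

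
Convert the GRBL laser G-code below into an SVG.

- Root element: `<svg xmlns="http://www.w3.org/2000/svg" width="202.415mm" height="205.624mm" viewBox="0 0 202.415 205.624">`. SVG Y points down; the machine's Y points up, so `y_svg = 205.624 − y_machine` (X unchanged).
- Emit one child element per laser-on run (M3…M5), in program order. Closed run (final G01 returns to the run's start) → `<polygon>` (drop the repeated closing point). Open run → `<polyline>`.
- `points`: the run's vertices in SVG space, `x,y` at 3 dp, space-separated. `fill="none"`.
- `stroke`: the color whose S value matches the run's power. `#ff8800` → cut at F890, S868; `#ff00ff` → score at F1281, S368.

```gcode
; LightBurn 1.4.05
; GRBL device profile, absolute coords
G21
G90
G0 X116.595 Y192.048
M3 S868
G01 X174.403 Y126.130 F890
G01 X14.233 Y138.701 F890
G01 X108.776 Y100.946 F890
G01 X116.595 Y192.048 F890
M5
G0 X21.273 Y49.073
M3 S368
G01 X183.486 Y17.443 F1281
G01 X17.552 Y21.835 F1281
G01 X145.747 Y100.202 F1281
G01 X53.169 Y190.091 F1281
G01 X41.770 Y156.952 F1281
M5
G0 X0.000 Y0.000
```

y_svg = 205.624 − y_m.

[1] S868→`#ff8800` (cut); closed run; points: 116.595,13.576 174.403,79.494 14.233,66.923 108.776,104.678

[2] S368→`#ff00ff` (score); open run; points: 21.273,156.551 183.486,188.181 17.552,183.789 145.747,105.422 53.169,15.533 41.770,48.672

<svg xmlns="http://www.w3.org/2000/svg" width="202.415mm" height="205.624mm" viewBox="0 0 202.415 205.624">
  <polygon points="116.595,13.576 174.403,79.494 14.233,66.923 108.776,104.678" fill="none" stroke="#ff8800"/>
  <polyline points="21.273,156.551 183.486,188.181 17.552,183.789 145.747,105.422 53.169,15.533 41.770,48.672" fill="none" stroke="#ff00ff"/>
</svg>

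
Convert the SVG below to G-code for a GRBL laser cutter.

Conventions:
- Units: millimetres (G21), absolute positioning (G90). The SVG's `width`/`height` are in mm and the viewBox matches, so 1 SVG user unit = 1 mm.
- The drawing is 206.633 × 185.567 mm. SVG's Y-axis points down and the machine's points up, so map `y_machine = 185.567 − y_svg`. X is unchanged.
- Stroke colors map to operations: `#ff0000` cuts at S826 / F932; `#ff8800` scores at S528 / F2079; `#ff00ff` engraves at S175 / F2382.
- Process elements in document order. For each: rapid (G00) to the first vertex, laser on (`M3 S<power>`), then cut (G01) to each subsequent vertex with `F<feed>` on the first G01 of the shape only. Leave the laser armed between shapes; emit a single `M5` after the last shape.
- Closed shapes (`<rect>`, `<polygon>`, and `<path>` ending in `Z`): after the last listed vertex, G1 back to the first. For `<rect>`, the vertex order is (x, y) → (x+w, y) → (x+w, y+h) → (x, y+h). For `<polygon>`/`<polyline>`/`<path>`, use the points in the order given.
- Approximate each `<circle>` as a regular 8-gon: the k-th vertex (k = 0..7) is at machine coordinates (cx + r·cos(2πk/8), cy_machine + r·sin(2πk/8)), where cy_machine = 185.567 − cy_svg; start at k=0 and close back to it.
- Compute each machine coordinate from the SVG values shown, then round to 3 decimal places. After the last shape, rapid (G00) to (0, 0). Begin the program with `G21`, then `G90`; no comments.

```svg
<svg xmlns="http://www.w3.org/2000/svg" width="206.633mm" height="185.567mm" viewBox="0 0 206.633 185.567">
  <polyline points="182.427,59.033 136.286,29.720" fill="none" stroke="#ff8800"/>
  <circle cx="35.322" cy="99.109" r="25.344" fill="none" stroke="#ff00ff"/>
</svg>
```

G21
G90
G00 X182.427 Y126.534
M3 S528
G01 X136.286 Y155.847 F2079
G00 X60.666 Y86.458
M3 S175
G01 X53.243 Y104.379 F2382
G01 X35.322 Y111.802
G01 X17.401 Y104.379
G01 X9.978 Y86.458
G01 X17.401 Y68.537
G01 X35.322 Y61.114
G01 X53.243 Y68.537
G01 X60.666 Y86.458
M5
G00 X0.000 Y0.000

Since the viewBox matches the mm dimensions, user units are millimetres directly. The only transform is the Y-flip y_m = 185.567 − y_svg.

Shape 1 is a line segment drawn with `<polyline>`. Its stroke #ff8800 means score at S528, F2079. After flipping Y the toolpath is (182.427,126.534) → (136.286,155.847).

Shape 2 is a circle drawn with `<circle>`. Its stroke #ff00ff means engrave at S175, F2382. After flipping Y the toolpath is (60.666,86.458) → (53.243,104.379) → (35.322,111.802) → (17.401,104.379) → (9.978,86.458) → (17.401,68.537) → (35.322,61.114) → (53.243,68.537) → (60.666,86.458), returning to the start.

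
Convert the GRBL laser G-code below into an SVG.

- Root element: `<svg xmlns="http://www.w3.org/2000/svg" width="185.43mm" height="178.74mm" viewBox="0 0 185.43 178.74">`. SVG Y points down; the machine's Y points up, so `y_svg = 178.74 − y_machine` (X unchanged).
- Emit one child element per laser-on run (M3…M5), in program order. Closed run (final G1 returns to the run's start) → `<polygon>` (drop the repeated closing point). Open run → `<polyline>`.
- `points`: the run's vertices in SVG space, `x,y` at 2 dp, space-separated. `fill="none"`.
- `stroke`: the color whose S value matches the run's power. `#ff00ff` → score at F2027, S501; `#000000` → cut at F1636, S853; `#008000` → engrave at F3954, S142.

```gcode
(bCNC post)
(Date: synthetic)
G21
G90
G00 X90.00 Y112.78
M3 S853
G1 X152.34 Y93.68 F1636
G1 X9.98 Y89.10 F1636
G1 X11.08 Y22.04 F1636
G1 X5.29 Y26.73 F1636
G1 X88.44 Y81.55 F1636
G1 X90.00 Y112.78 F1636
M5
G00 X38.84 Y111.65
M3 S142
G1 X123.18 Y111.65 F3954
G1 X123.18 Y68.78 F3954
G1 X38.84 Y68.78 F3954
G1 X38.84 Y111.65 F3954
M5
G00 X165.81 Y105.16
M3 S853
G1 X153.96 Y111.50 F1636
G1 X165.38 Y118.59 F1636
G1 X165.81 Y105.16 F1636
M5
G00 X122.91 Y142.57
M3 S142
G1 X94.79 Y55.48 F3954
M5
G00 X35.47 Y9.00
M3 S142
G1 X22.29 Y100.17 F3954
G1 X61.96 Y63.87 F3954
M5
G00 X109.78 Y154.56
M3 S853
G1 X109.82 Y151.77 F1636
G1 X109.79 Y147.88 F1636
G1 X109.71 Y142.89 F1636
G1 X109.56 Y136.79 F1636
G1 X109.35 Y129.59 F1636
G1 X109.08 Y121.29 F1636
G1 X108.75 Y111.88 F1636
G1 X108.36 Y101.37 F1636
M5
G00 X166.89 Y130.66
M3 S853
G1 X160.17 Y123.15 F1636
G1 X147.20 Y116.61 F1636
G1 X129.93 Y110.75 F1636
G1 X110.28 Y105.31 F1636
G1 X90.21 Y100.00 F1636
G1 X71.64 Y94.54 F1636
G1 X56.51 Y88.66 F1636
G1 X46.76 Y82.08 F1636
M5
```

Each laser-on run becomes one SVG element. Flip Y back into SVG space with y_svg = 178.74 − y_machine.

Run 1: S853 ⇒ cut layer `#000000`. The run returns to its start, so emit a `<polygon>` with points (Y-flipped): 90.00,65.96 152.34,85.06 9.98,89.64 11.08,156.70 5.29,152.01 88.44,97.19.

Run 2: the run's S142 means `#008000` (engrave). The run returns to its start, so emit a `<polygon>` with points (Y-flipped): 38.84,67.09 123.18,67.09 123.18,109.96 38.84,109.96.

Run 3: power S853 maps to stroke `#000000` (cut). The run returns to its start, so emit a `<polygon>` with points (Y-flipped): 165.81,73.58 153.96,67.24 165.38,60.15.

Run 4: S142 ⇒ engrave layer `#008000`. The run is open, so emit a `<polyline>` with points (Y-flipped): 122.91,36.17 94.79,123.26.

Run 5: S142 ⇒ engrave layer `#008000`. The run is open, so emit a `<polyline>` with points (Y-flipped): 35.47,169.74 22.29,78.57 61.96,114.87.

Run 6: S853 ⇒ cut layer `#000000`. The run is open, so emit a `<polyline>` with points (Y-flipped): 109.78,24.18 109.82,26.97 109.79,30.86 109.71,35.85 109.56,41.95 109.35,49.15 109.08,57.45 108.75,66.86 108.36,77.37.

Run 7: the run's S853 means `#000000` (cut). The run is open, so emit a `<polyline>` with points (Y-flipped): 166.89,48.08 160.17,55.59 147.20,62.13 129.93,67.99 110.28,73.43 90.21,78.74 71.64,84.20 56.51,90.08 46.76,96.66.

<svg xmlns="http://www.w3.org/2000/svg" width="185.43mm" height="178.74mm" viewBox="0 0 185.43 178.74">
  <polygon points="90.00,65.96 152.34,85.06 9.98,89.64 11.08,156.70 5.29,152.01 88.44,97.19" fill="none" stroke="#000000"/>
  <polygon points="38.84,67.09 123.18,67.09 123.18,109.96 38.84,109.96" fill="none" stroke="#008000"/>
  <polygon points="165.81,73.58 153.96,67.24 165.38,60.15" fill="none" stroke="#000000"/>
  <polyline points="122.91,36.17 94.79,123.26" fill="none" stroke="#008000"/>
  <polyline points="35.47,169.74 22.29,78.57 61.96,114.87" fill="none" stroke="#008000"/>
  <polyline points="109.78,24.18 109.82,26.97 109.79,30.86 109.71,35.85 109.56,41.95 109.35,49.15 109.08,57.45 108.75,66.86 108.36,77.37" fill="none" stroke="#000000"/>
  <polyline points="166.89,48.08 160.17,55.59 147.20,62.13 129.93,67.99 110.28,73.43 90.21,78.74 71.64,84.20 56.51,90.08 46.76,96.66" fill="none" stroke="#000000"/>
</svg>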